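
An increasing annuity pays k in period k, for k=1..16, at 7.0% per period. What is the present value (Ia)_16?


(Ia)_n = sum_{k=1}^{n} k * v^k, v = 1/(1+i)
v = 0.934579
Sum computed term by term:
(Ia)_16 = 66.9737


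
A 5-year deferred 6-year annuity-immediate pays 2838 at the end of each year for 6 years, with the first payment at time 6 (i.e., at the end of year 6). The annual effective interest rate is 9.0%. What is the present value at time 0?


PV at time 5 of the 6-year annuity-immediate:
a_n = 2838 * (1-(1+0.09)^(-6))/0.09 = 12731.037
Discount back 5 years to time 0:
PV = 12731.037 * (1+0.09)^(-5)
= 12731.037 * 0.649931
= 8274.3005


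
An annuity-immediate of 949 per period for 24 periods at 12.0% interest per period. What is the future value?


FV = PMT * ((1+i)^n - 1) / i
= 949 * ((1.12)^24 - 1) / 0.12
= 949 * (15.178629 - 1) / 0.12
= 112129.3238


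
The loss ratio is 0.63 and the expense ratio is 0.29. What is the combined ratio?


Combined ratio = loss ratio + expense ratio
= 0.63 + 0.29
= 0.92


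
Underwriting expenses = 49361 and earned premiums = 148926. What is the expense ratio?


Expense ratio = expenses / premiums
= 49361 / 148926
= 0.3314


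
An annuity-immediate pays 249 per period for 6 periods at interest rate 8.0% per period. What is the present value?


PV = PMT * (1 - (1+i)^(-n)) / i
= 249 * (1 - (1+0.08)^(-6)) / 0.08
= 249 * (1 - 0.63017) / 0.08
= 249 * 4.62288
= 1151.097


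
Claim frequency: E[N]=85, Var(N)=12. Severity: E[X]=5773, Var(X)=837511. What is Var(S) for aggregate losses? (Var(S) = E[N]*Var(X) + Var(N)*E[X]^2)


Var(S) = E[N]*Var(X) + Var(N)*E[X]^2
= 85*837511 + 12*5773^2
= 71188435 + 399930348
= 4.7112e+08


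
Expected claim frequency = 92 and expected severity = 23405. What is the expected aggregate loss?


E[S] = E[N] * E[X]
= 92 * 23405
= 2.1533e+06


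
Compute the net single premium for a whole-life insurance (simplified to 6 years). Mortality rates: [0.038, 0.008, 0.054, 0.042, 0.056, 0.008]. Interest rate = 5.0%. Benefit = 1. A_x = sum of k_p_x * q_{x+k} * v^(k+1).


v = 0.952381
Year 0: k_p_x=1.0, q=0.038, term=0.03619
Year 1: k_p_x=0.962, q=0.008, term=0.00698
Year 2: k_p_x=0.954304, q=0.054, term=0.044516
Year 3: k_p_x=0.902772, q=0.042, term=0.031194
Year 4: k_p_x=0.864855, q=0.056, term=0.037948
Year 5: k_p_x=0.816423, q=0.008, term=0.004874
A_x = 0.1617


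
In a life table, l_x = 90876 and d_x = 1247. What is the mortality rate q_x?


q_x = d_x / l_x
= 1247 / 90876
= 0.0137


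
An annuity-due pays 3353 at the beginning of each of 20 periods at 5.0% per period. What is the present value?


PV_due = PMT * (1-(1+i)^(-n))/i * (1+i)
PV_immediate = 41785.7913
PV_due = 41785.7913 * 1.05
= 43875.0808


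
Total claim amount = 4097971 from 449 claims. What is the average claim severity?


severity = total / number
= 4097971 / 449
= 9126.8842


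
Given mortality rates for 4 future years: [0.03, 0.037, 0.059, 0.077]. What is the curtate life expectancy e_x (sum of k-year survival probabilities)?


e_x = sum_{k=1}^{n} k_p_x
k_p_x values:
  1_p_x = 0.97
  2_p_x = 0.93411
  3_p_x = 0.878998
  4_p_x = 0.811315
e_x = 3.5944


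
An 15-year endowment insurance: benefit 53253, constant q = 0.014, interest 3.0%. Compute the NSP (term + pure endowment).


Term component = 8141.4589
Pure endowment = 15_p_x * v^15 * benefit = 0.809382 * 0.641862 * 53253 = 27665.5579
NSP = 35807.0167


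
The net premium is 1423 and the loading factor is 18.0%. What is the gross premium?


Gross = net * (1 + loading)
= 1423 * (1 + 0.18)
= 1423 * 1.18
= 1679.14


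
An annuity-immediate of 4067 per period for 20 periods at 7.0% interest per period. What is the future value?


FV = PMT * ((1+i)^n - 1) / i
= 4067 * ((1.07)^20 - 1) / 0.07
= 4067 * (3.869684 - 1) / 0.07
= 166728.6673


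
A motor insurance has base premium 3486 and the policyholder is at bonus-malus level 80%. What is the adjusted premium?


adjusted = base * BM_level / 100
= 3486 * 80 / 100
= 3486 * 0.8
= 2788.8


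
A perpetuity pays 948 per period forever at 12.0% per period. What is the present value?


PV = PMT / i
= 948 / 0.12
= 7900.0


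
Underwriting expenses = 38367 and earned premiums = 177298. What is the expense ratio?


Expense ratio = expenses / premiums
= 38367 / 177298
= 0.2164


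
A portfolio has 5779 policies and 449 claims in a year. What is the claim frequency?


frequency = claims / policies
= 449 / 5779
= 0.0777


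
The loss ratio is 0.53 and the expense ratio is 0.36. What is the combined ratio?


Combined ratio = loss ratio + expense ratio
= 0.53 + 0.36
= 0.89


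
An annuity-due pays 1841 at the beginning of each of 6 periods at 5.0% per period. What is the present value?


PV_due = PMT * (1-(1+i)^(-n))/i * (1+i)
PV_immediate = 9344.3491
PV_due = 9344.3491 * 1.05
= 9811.5666


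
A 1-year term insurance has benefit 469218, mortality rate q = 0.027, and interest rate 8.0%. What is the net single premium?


NSP = benefit * q * v
v = 1/(1+i) = 0.925926
NSP = 469218 * 0.027 * 0.925926
= 11730.45


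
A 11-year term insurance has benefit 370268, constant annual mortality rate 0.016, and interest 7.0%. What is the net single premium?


NSP = benefit * sum_{k=0}^{n-1} k_p_x * q * v^(k+1)
With constant q=0.016, v=0.934579
Sum = 0.112027
NSP = 370268 * 0.112027
= 41480.0231


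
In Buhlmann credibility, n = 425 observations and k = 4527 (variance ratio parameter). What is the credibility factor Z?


Z = n / (n + k)
= 425 / (425 + 4527)
= 425 / 4952
= 0.0858


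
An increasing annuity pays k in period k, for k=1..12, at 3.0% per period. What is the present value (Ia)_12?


(Ia)_n = sum_{k=1}^{n} k * v^k, v = 1/(1+i)
v = 0.970874
Sum computed term by term:
(Ia)_12 = 61.2022


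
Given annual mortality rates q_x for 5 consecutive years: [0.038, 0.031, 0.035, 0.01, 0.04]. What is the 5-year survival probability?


p_k = 1 - q_k for each year
Survival = product of (1 - q_k)
= 0.962 * 0.969 * 0.965 * 0.99 * 0.96
= 0.8549


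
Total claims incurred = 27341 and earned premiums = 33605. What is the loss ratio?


Loss ratio = claims / premiums
= 27341 / 33605
= 0.8136


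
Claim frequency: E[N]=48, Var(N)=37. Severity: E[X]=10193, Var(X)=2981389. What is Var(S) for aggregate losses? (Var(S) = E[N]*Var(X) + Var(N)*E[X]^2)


Var(S) = E[N]*Var(X) + Var(N)*E[X]^2
= 48*2981389 + 37*10193^2
= 143106672 + 3844198213
= 3.9873e+09


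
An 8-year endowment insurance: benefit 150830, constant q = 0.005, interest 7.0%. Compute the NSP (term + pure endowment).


Term component = 4433.0737
Pure endowment = 8_p_x * v^8 * benefit = 0.960693 * 0.582009 * 150830 = 84333.8943
NSP = 88766.9681


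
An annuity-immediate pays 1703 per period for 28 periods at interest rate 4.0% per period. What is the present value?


PV = PMT * (1 - (1+i)^(-n)) / i
= 1703 * (1 - (1+0.04)^(-28)) / 0.04
= 1703 * (1 - 0.333477) / 0.04
= 1703 * 16.663063
= 28377.1967


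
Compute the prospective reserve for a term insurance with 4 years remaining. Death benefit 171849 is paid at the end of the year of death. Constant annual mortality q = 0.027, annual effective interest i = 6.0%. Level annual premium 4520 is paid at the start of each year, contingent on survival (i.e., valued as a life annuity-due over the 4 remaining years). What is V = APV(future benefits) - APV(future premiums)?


v = 1/(1+i) = 0.943396
APV(future benefits) per unit = sum_{k=0}^{3} k_p_x * q * v^(k+1) = 0.090015
APV(future benefits) = 171849 * 0.090015 = 15469.0647
Life annuity-due factor ä_{x:4} = sum_{k=0}^{3} k_p_x * v^k = 3.53394
APV(future premiums) = 4520 * 3.53394 = 15973.4079
V = 15469.0647 - 15973.4079
= -504.3432


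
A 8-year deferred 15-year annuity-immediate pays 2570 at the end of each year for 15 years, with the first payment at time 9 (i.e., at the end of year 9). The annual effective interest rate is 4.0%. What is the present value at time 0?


PV at time 8 of the 15-year annuity-immediate:
a_n = 2570 * (1-(1+0.04)^(-15))/0.04 = 28574.2557
Discount back 8 years to time 0:
PV = 28574.2557 * (1+0.04)^(-8)
= 28574.2557 * 0.73069
= 20878.9288


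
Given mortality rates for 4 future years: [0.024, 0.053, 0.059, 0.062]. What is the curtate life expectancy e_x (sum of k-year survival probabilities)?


e_x = sum_{k=1}^{n} k_p_x
k_p_x values:
  1_p_x = 0.976
  2_p_x = 0.924272
  3_p_x = 0.86974
  4_p_x = 0.815816
e_x = 3.5858


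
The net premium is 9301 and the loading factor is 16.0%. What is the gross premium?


Gross = net * (1 + loading)
= 9301 * (1 + 0.16)
= 9301 * 1.16
= 10789.16


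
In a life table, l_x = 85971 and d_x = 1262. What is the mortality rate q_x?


q_x = d_x / l_x
= 1262 / 85971
= 0.0147


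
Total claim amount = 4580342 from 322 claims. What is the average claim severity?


severity = total / number
= 4580342 / 322
= 14224.6646


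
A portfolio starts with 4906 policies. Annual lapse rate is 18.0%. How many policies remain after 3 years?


remaining = initial * (1 - lapse)^years
= 4906 * (1 - 0.18)^3
= 4906 * 0.551368
= 2705.0114


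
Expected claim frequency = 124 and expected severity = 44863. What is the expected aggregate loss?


E[S] = E[N] * E[X]
= 124 * 44863
= 5.5630e+06


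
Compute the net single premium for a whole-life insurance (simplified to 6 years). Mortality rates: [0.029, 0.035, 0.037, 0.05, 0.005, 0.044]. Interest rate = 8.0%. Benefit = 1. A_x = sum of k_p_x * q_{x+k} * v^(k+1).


v = 0.925926
Year 0: k_p_x=1.0, q=0.029, term=0.026852
Year 1: k_p_x=0.971, q=0.035, term=0.029137
Year 2: k_p_x=0.937015, q=0.037, term=0.027522
Year 3: k_p_x=0.902345, q=0.05, term=0.033163
Year 4: k_p_x=0.857228, q=0.005, term=0.002917
Year 5: k_p_x=0.852942, q=0.044, term=0.02365
A_x = 0.1432


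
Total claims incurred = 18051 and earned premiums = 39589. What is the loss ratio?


Loss ratio = claims / premiums
= 18051 / 39589
= 0.456


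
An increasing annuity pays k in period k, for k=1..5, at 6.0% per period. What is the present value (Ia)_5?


(Ia)_n = sum_{k=1}^{n} k * v^k, v = 1/(1+i)
v = 0.943396
Sum computed term by term:
(Ia)_5 = 12.1469


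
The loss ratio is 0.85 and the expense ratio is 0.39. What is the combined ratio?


Combined ratio = loss ratio + expense ratio
= 0.85 + 0.39
= 1.24


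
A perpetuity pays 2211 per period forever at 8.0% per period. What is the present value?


PV = PMT / i
= 2211 / 0.08
= 27637.5


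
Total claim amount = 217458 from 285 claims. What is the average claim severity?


severity = total / number
= 217458 / 285
= 763.0105


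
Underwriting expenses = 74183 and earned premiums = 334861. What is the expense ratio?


Expense ratio = expenses / premiums
= 74183 / 334861
= 0.2215


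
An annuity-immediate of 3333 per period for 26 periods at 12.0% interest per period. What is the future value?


FV = PMT * ((1+i)^n - 1) / i
= 3333 * ((1.12)^26 - 1) / 0.12
= 3333 * (19.040072 - 1) / 0.12
= 501063.0036


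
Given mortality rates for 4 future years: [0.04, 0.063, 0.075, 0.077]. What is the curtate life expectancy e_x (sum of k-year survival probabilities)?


e_x = sum_{k=1}^{n} k_p_x
k_p_x values:
  1_p_x = 0.96
  2_p_x = 0.89952
  3_p_x = 0.832056
  4_p_x = 0.767988
e_x = 3.4596


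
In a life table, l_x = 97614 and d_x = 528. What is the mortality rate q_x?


q_x = d_x / l_x
= 528 / 97614
= 0.0054


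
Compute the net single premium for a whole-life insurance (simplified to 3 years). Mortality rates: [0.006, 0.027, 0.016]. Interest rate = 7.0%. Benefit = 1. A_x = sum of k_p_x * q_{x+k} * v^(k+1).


v = 0.934579
Year 0: k_p_x=1.0, q=0.006, term=0.005607
Year 1: k_p_x=0.994, q=0.027, term=0.023441
Year 2: k_p_x=0.967162, q=0.016, term=0.012632
A_x = 0.0417


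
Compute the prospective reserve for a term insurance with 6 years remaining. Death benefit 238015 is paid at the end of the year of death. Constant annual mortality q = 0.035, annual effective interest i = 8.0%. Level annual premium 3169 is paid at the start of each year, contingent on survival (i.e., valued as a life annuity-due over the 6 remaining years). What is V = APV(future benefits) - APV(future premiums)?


v = 1/(1+i) = 0.925926
APV(future benefits) per unit = sum_{k=0}^{5} k_p_x * q * v^(k+1) = 0.149469
APV(future benefits) = 238015 * 0.149469 = 35575.9062
Life annuity-due factor ä_{x:6} = sum_{k=0}^{5} k_p_x * v^k = 4.612192
APV(future premiums) = 3169 * 4.612192 = 14616.0357
V = 35575.9062 - 14616.0357
= 20959.8706


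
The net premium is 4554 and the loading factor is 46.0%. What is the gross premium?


Gross = net * (1 + loading)
= 4554 * (1 + 0.46)
= 4554 * 1.46
= 6648.84


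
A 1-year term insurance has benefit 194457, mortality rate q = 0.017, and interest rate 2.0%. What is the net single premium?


NSP = benefit * q * v
v = 1/(1+i) = 0.980392
NSP = 194457 * 0.017 * 0.980392
= 3240.95


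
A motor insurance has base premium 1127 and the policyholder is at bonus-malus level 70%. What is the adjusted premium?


adjusted = base * BM_level / 100
= 1127 * 70 / 100
= 1127 * 0.7
= 788.9


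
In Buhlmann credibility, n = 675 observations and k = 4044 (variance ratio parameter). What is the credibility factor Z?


Z = n / (n + k)
= 675 / (675 + 4044)
= 675 / 4719
= 0.143


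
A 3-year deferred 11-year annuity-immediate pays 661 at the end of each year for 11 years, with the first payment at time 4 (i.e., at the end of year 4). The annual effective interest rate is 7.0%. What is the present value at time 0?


PV at time 3 of the 11-year annuity-immediate:
a_n = 661 * (1-(1+0.07)^(-11))/0.07 = 4956.6237
Discount back 3 years to time 0:
PV = 4956.6237 * (1+0.07)^(-3)
= 4956.6237 * 0.816298
= 4046.0814


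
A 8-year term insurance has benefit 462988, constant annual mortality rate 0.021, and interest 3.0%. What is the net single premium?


NSP = benefit * sum_{k=0}^{n-1} k_p_x * q * v^(k+1)
With constant q=0.021, v=0.970874
Sum = 0.137473
NSP = 462988 * 0.137473
= 63648.2967


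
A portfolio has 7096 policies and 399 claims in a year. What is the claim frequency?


frequency = claims / policies
= 399 / 7096
= 0.0562


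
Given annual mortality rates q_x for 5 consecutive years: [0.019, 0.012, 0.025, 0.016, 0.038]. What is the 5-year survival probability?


p_k = 1 - q_k for each year
Survival = product of (1 - q_k)
= 0.981 * 0.988 * 0.975 * 0.984 * 0.962
= 0.8945


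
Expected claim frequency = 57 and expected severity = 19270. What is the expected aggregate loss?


E[S] = E[N] * E[X]
= 57 * 19270
= 1.0984e+06


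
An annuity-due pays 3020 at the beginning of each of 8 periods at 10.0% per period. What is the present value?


PV_due = PMT * (1-(1+i)^(-n))/i * (1+i)
PV_immediate = 16111.4771
PV_due = 16111.4771 * 1.1
= 17722.6248


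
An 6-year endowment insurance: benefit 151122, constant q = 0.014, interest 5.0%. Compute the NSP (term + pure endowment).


Term component = 10390.551
Pure endowment = 6_p_x * v^6 * benefit = 0.918886 * 0.746215 * 151122 = 103622.3382
NSP = 114012.8892


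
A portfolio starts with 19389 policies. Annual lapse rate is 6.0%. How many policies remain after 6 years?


remaining = initial * (1 - lapse)^years
= 19389 * (1 - 0.06)^6
= 19389 * 0.68987
= 13375.8852


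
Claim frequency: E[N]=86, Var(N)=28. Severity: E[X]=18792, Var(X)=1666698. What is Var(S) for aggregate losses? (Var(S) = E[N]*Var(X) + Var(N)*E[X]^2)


Var(S) = E[N]*Var(X) + Var(N)*E[X]^2
= 86*1666698 + 28*18792^2
= 143336028 + 9887899392
= 1.0031e+10


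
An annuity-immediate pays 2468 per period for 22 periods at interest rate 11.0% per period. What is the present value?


PV = PMT * (1 - (1+i)^(-n)) / i
= 2468 * (1 - (1+0.11)^(-22)) / 0.11
= 2468 * (1 - 0.100669) / 0.11
= 2468 * 8.175739
= 20177.724


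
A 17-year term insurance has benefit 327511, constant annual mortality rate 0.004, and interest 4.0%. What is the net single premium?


NSP = benefit * sum_{k=0}^{n-1} k_p_x * q * v^(k+1)
With constant q=0.004, v=0.961538
Sum = 0.047313
NSP = 327511 * 0.047313
= 15495.4704


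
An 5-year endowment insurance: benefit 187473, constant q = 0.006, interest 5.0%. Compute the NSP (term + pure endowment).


Term component = 4814.693
Pure endowment = 5_p_x * v^5 * benefit = 0.970358 * 0.783526 * 187473 = 142535.865
NSP = 147350.5581


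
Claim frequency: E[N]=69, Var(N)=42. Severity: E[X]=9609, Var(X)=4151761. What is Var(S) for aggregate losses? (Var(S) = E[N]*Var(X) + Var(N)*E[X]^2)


Var(S) = E[N]*Var(X) + Var(N)*E[X]^2
= 69*4151761 + 42*9609^2
= 286471509 + 3877981002
= 4.1645e+09


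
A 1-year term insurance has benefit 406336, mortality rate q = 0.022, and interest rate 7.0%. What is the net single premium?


NSP = benefit * q * v
v = 1/(1+i) = 0.934579
NSP = 406336 * 0.022 * 0.934579
= 8354.572


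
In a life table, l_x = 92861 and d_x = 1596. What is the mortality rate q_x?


q_x = d_x / l_x
= 1596 / 92861
= 0.0172


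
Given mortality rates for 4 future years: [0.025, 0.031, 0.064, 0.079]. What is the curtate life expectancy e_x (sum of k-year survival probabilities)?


e_x = sum_{k=1}^{n} k_p_x
k_p_x values:
  1_p_x = 0.975
  2_p_x = 0.944775
  3_p_x = 0.884309
  4_p_x = 0.814449
e_x = 3.6185


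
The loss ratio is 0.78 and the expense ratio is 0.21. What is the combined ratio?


Combined ratio = loss ratio + expense ratio
= 0.78 + 0.21
= 0.99


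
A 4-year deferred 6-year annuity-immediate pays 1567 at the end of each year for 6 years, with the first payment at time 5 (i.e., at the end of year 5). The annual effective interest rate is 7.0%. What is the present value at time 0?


PV at time 4 of the 6-year annuity-immediate:
a_n = 1567 * (1-(1+0.07)^(-6))/0.07 = 7469.1676
Discount back 4 years to time 0:
PV = 7469.1676 * (1+0.07)^(-4)
= 7469.1676 * 0.762895
= 5698.1922


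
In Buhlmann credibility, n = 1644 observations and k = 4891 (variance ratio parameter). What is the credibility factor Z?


Z = n / (n + k)
= 1644 / (1644 + 4891)
= 1644 / 6535
= 0.2516


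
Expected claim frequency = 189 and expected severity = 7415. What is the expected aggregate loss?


E[S] = E[N] * E[X]
= 189 * 7415
= 1.4014e+06


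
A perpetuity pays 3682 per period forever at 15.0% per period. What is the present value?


PV = PMT / i
= 3682 / 0.15
= 24546.6667


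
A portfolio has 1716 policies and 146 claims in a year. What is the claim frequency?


frequency = claims / policies
= 146 / 1716
= 0.0851


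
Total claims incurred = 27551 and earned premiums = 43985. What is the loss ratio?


Loss ratio = claims / premiums
= 27551 / 43985
= 0.6264


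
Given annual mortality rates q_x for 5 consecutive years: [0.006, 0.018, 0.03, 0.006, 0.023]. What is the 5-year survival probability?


p_k = 1 - q_k for each year
Survival = product of (1 - q_k)
= 0.994 * 0.982 * 0.97 * 0.994 * 0.977
= 0.9195


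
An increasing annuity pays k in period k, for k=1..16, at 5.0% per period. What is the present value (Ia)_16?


(Ia)_n = sum_{k=1}^{n} k * v^k, v = 1/(1+i)
v = 0.952381
Sum computed term by term:
(Ia)_16 = 80.9975


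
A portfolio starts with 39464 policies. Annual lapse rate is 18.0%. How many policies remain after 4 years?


remaining = initial * (1 - lapse)^years
= 39464 * (1 - 0.18)^4
= 39464 * 0.452122
= 17842.5331


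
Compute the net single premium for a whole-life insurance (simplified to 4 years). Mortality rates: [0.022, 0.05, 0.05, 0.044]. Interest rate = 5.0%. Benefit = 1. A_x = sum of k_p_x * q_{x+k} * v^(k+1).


v = 0.952381
Year 0: k_p_x=1.0, q=0.022, term=0.020952
Year 1: k_p_x=0.978, q=0.05, term=0.044354
Year 2: k_p_x=0.9291, q=0.05, term=0.04013
Year 3: k_p_x=0.882645, q=0.044, term=0.031951
A_x = 0.1374


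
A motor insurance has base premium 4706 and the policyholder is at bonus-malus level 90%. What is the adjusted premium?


adjusted = base * BM_level / 100
= 4706 * 90 / 100
= 4706 * 0.9
= 4235.4


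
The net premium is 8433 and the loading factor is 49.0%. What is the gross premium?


Gross = net * (1 + loading)
= 8433 * (1 + 0.49)
= 8433 * 1.49
= 12565.17


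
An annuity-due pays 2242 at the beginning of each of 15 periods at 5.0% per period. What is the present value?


PV_due = PMT * (1-(1+i)^(-n))/i * (1+i)
PV_immediate = 23271.1933
PV_due = 23271.1933 * 1.05
= 24434.753


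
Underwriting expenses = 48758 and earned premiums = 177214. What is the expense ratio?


Expense ratio = expenses / premiums
= 48758 / 177214
= 0.2751


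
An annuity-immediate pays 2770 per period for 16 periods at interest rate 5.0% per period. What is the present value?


PV = PMT * (1 - (1+i)^(-n)) / i
= 2770 * (1 - (1+0.05)^(-16)) / 0.05
= 2770 * (1 - 0.458112) / 0.05
= 2770 * 10.83777
= 30020.6217


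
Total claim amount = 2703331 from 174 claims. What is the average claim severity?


severity = total / number
= 2703331 / 174
= 15536.3851


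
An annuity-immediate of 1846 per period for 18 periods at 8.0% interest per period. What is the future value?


FV = PMT * ((1+i)^n - 1) / i
= 1846 * ((1.08)^18 - 1) / 0.08
= 1846 * (3.996019 - 1) / 0.08
= 69133.1499


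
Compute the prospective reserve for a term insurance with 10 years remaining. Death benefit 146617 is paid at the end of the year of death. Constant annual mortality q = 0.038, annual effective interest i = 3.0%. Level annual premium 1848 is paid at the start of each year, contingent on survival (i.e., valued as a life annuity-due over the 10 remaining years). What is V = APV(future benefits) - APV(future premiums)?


v = 1/(1+i) = 0.970874
APV(future benefits) per unit = sum_{k=0}^{9} k_p_x * q * v^(k+1) = 0.276561
APV(future benefits) = 146617 * 0.276561 = 40548.551
Life annuity-due factor ä_{x:10} = sum_{k=0}^{9} k_p_x * v^k = 7.49626
APV(future premiums) = 1848 * 7.49626 = 13853.0884
V = 40548.551 - 13853.0884
= 26695.4626


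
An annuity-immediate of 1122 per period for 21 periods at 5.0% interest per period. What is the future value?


FV = PMT * ((1+i)^n - 1) / i
= 1122 * ((1.05)^21 - 1) / 0.05
= 1122 * (2.785963 - 1) / 0.05
= 40077.0005


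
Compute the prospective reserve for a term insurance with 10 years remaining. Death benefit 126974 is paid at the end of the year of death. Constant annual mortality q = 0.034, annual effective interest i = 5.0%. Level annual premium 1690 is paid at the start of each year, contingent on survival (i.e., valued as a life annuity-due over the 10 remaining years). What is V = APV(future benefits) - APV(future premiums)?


v = 1/(1+i) = 0.952381
APV(future benefits) per unit = sum_{k=0}^{9} k_p_x * q * v^(k+1) = 0.228938
APV(future benefits) = 126974 * 0.228938 = 29069.1745
Life annuity-due factor ä_{x:10} = sum_{k=0}^{9} k_p_x * v^k = 7.070144
APV(future premiums) = 1690 * 7.070144 = 11948.5439
V = 29069.1745 - 11948.5439
= 17120.6305


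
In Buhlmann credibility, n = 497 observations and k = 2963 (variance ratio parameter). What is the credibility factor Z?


Z = n / (n + k)
= 497 / (497 + 2963)
= 497 / 3460
= 0.1436


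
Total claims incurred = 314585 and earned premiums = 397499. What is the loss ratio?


Loss ratio = claims / premiums
= 314585 / 397499
= 0.7914


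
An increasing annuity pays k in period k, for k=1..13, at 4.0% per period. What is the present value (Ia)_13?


(Ia)_n = sum_{k=1}^{n} k * v^k, v = 1/(1+i)
v = 0.961538
Sum computed term by term:
(Ia)_13 = 64.4403


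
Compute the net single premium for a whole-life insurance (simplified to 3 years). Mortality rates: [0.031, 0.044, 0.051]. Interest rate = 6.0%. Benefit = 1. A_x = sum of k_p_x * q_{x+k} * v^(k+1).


v = 0.943396
Year 0: k_p_x=1.0, q=0.031, term=0.029245
Year 1: k_p_x=0.969, q=0.044, term=0.037946
Year 2: k_p_x=0.926364, q=0.051, term=0.039667
A_x = 0.1069


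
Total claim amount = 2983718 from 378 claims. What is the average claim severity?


severity = total / number
= 2983718 / 378
= 7893.4339


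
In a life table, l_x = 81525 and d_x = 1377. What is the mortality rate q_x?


q_x = d_x / l_x
= 1377 / 81525
= 0.0169


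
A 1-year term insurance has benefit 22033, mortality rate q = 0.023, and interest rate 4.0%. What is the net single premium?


NSP = benefit * q * v
v = 1/(1+i) = 0.961538
NSP = 22033 * 0.023 * 0.961538
= 487.2683


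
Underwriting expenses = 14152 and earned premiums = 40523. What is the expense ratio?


Expense ratio = expenses / premiums
= 14152 / 40523
= 0.3492


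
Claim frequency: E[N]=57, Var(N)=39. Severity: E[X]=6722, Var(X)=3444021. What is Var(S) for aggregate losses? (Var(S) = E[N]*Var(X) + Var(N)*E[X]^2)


Var(S) = E[N]*Var(X) + Var(N)*E[X]^2
= 57*3444021 + 39*6722^2
= 196309197 + 1762226076
= 1.9585e+09


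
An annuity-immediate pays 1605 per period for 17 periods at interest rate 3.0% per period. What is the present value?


PV = PMT * (1 - (1+i)^(-n)) / i
= 1605 * (1 - (1+0.03)^(-17)) / 0.03
= 1605 * (1 - 0.605016) / 0.03
= 1605 * 13.166118
= 21131.6201


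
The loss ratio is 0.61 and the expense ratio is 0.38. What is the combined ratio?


Combined ratio = loss ratio + expense ratio
= 0.61 + 0.38
= 0.99


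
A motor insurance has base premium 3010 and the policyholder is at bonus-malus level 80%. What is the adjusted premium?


adjusted = base * BM_level / 100
= 3010 * 80 / 100
= 3010 * 0.8
= 2408.0


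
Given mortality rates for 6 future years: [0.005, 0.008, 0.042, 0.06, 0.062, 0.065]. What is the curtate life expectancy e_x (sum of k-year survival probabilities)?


e_x = sum_{k=1}^{n} k_p_x
k_p_x values:
  1_p_x = 0.995
  2_p_x = 0.98704
  3_p_x = 0.945584
  4_p_x = 0.888849
  5_p_x = 0.833741
  6_p_x = 0.779547
e_x = 5.4298


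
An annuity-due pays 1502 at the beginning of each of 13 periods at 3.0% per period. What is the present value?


PV_due = PMT * (1-(1+i)^(-n))/i * (1+i)
PV_immediate = 15973.7029
PV_due = 15973.7029 * 1.03
= 16452.914


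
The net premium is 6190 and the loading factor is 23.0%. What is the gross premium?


Gross = net * (1 + loading)
= 6190 * (1 + 0.23)
= 6190 * 1.23
= 7613.7


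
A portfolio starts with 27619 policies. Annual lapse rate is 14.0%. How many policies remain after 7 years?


remaining = initial * (1 - lapse)^years
= 27619 * (1 - 0.14)^7
= 27619 * 0.347928
= 9609.4185


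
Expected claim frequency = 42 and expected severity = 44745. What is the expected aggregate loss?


E[S] = E[N] * E[X]
= 42 * 44745
= 1.8793e+06


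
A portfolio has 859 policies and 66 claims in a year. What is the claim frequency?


frequency = claims / policies
= 66 / 859
= 0.0768


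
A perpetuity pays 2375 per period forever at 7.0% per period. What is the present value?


PV = PMT / i
= 2375 / 0.07
= 33928.5714


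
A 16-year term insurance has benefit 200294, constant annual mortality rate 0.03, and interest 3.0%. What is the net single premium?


NSP = benefit * sum_{k=0}^{n-1} k_p_x * q * v^(k+1)
With constant q=0.03, v=0.970874
Sum = 0.308609
NSP = 200294 * 0.308609
= 61812.474


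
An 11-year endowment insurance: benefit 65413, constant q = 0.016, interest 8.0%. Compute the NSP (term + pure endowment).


Term component = 6986.5733
Pure endowment = 11_p_x * v^11 * benefit = 0.837425 * 0.428883 * 65413 = 23493.5605
NSP = 30480.1337


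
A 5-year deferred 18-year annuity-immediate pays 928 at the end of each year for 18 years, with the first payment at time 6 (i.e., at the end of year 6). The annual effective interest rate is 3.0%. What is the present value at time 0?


PV at time 5 of the 18-year annuity-immediate:
a_n = 928 * (1-(1+0.03)^(-18))/0.03 = 12763.2601
Discount back 5 years to time 0:
PV = 12763.2601 * (1+0.03)^(-5)
= 12763.2601 * 0.862609
= 11009.7003


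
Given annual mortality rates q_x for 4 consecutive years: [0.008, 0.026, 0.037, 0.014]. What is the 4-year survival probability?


p_k = 1 - q_k for each year
Survival = product of (1 - q_k)
= 0.992 * 0.974 * 0.963 * 0.986
= 0.9174


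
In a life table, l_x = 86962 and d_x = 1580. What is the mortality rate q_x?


q_x = d_x / l_x
= 1580 / 86962
= 0.0182


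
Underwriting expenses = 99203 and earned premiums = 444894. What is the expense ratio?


Expense ratio = expenses / premiums
= 99203 / 444894
= 0.223


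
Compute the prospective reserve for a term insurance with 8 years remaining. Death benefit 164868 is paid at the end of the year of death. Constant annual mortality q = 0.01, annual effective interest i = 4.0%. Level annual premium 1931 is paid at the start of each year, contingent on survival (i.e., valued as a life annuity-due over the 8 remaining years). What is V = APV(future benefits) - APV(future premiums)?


v = 1/(1+i) = 0.961538
APV(future benefits) per unit = sum_{k=0}^{7} k_p_x * q * v^(k+1) = 0.065152
APV(future benefits) = 164868 * 0.065152 = 10741.4631
Life annuity-due factor ä_{x:8} = sum_{k=0}^{7} k_p_x * v^k = 6.775797
APV(future premiums) = 1931 * 6.775797 = 13084.0648
V = 10741.4631 - 13084.0648
= -2342.6016


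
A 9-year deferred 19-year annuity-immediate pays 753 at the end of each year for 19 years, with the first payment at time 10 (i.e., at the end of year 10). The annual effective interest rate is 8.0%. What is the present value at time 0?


PV at time 9 of the 19-year annuity-immediate:
a_n = 753 * (1-(1+0.08)^(-19))/0.08 = 7231.5102
Discount back 9 years to time 0:
PV = 7231.5102 * (1+0.08)^(-9)
= 7231.5102 * 0.500249
= 3617.5555


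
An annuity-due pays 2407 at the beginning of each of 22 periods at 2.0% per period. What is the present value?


PV_due = PMT * (1-(1+i)^(-n))/i * (1+i)
PV_immediate = 42502.922
PV_due = 42502.922 * 1.02
= 43352.9805


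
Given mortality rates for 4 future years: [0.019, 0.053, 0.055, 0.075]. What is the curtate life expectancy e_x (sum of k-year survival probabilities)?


e_x = sum_{k=1}^{n} k_p_x
k_p_x values:
  1_p_x = 0.981
  2_p_x = 0.929007
  3_p_x = 0.877912
  4_p_x = 0.812068
e_x = 3.6


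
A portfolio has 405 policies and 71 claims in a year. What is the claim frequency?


frequency = claims / policies
= 71 / 405
= 0.1753


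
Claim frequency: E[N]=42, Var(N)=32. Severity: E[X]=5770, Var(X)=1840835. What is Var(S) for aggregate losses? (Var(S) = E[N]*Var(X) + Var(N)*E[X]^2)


Var(S) = E[N]*Var(X) + Var(N)*E[X]^2
= 42*1840835 + 32*5770^2
= 77315070 + 1065372800
= 1.1427e+09


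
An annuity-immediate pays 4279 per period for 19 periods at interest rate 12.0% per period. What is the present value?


PV = PMT * (1 - (1+i)^(-n)) / i
= 4279 * (1 - (1+0.12)^(-19)) / 0.12
= 4279 * (1 - 0.116107) / 0.12
= 4279 * 7.365777
= 31518.1592


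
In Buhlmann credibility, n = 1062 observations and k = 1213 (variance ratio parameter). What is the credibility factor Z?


Z = n / (n + k)
= 1062 / (1062 + 1213)
= 1062 / 2275
= 0.4668


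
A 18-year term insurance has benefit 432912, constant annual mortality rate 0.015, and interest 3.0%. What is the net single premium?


NSP = benefit * sum_{k=0}^{n-1} k_p_x * q * v^(k+1)
With constant q=0.015, v=0.970874
Sum = 0.18417
NSP = 432912 * 0.18417
= 79729.586


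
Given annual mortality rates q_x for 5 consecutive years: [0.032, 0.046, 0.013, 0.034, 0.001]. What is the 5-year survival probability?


p_k = 1 - q_k for each year
Survival = product of (1 - q_k)
= 0.968 * 0.954 * 0.987 * 0.966 * 0.999
= 0.8796


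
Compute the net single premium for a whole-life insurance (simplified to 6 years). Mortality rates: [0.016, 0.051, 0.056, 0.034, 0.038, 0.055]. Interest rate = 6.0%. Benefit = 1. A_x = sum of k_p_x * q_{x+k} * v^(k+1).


v = 0.943396
Year 0: k_p_x=1.0, q=0.016, term=0.015094
Year 1: k_p_x=0.984, q=0.051, term=0.044664
Year 2: k_p_x=0.933816, q=0.056, term=0.043907
Year 3: k_p_x=0.881522, q=0.034, term=0.02374
Year 4: k_p_x=0.851551, q=0.038, term=0.02418
Year 5: k_p_x=0.819192, q=0.055, term=0.031762
A_x = 0.1833


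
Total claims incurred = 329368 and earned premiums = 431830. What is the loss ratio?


Loss ratio = claims / premiums
= 329368 / 431830
= 0.7627


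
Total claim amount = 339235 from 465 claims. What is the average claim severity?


severity = total / number
= 339235 / 465
= 729.5376


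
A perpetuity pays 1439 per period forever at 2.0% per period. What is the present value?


PV = PMT / i
= 1439 / 0.02
= 71950.0


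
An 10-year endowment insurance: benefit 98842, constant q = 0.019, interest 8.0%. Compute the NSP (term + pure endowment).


Term component = 11716.7641
Pure endowment = 10_p_x * v^10 * benefit = 0.825449 * 0.463193 * 98842 = 37791.4925
NSP = 49508.2565


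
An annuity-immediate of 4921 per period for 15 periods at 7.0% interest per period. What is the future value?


FV = PMT * ((1+i)^n - 1) / i
= 4921 * ((1.07)^15 - 1) / 0.07
= 4921 * (2.759032 - 1) / 0.07
= 123659.9173


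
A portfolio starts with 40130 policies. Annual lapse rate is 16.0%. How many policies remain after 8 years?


remaining = initial * (1 - lapse)^years
= 40130 * (1 - 0.16)^8
= 40130 * 0.247876
= 9947.2595


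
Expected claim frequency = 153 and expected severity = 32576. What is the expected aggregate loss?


E[S] = E[N] * E[X]
= 153 * 32576
= 4.9841e+06


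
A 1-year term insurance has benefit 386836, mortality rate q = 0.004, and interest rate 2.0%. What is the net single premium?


NSP = benefit * q * v
v = 1/(1+i) = 0.980392
NSP = 386836 * 0.004 * 0.980392
= 1517.0039


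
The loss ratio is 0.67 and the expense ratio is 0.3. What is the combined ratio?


Combined ratio = loss ratio + expense ratio
= 0.67 + 0.3
= 0.97


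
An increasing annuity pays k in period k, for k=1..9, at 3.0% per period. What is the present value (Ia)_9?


(Ia)_n = sum_{k=1}^{n} k * v^k, v = 1/(1+i)
v = 0.970874
Sum computed term by term:
(Ia)_9 = 37.3981


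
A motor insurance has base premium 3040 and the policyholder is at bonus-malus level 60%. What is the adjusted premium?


adjusted = base * BM_level / 100
= 3040 * 60 / 100
= 3040 * 0.6
= 1824.0


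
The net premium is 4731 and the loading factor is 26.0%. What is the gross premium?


Gross = net * (1 + loading)
= 4731 * (1 + 0.26)
= 4731 * 1.26
= 5961.06


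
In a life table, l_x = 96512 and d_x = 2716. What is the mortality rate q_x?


q_x = d_x / l_x
= 2716 / 96512
= 0.0281


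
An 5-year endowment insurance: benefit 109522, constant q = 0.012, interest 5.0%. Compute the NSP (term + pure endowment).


Term component = 5561.6809
Pure endowment = 5_p_x * v^5 * benefit = 0.941423 * 0.783526 * 109522 = 80786.6489
NSP = 86348.3297


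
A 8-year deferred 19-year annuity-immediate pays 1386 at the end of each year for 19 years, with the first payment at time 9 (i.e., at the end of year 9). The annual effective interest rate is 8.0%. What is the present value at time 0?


PV at time 8 of the 19-year annuity-immediate:
a_n = 1386 * (1-(1+0.08)^(-19))/0.08 = 13310.5885
Discount back 8 years to time 0:
PV = 13310.5885 * (1+0.08)^(-8)
= 13310.5885 * 0.540269
= 7191.2968


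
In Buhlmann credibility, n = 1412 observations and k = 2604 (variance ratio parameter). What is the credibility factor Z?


Z = n / (n + k)
= 1412 / (1412 + 2604)
= 1412 / 4016
= 0.3516


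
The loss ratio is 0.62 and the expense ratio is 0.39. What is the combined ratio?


Combined ratio = loss ratio + expense ratio
= 0.62 + 0.39
= 1.01


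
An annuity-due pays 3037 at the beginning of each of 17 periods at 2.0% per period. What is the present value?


PV_due = PMT * (1-(1+i)^(-n))/i * (1+i)
PV_immediate = 43404.4149
PV_due = 43404.4149 * 1.02
= 44272.5032


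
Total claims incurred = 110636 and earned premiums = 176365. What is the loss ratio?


Loss ratio = claims / premiums
= 110636 / 176365
= 0.6273


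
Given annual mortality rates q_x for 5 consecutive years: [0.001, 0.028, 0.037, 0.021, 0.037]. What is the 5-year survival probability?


p_k = 1 - q_k for each year
Survival = product of (1 - q_k)
= 0.999 * 0.972 * 0.963 * 0.979 * 0.963
= 0.8816


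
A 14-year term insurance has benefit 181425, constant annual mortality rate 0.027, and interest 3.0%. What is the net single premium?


NSP = benefit * sum_{k=0}^{n-1} k_p_x * q * v^(k+1)
With constant q=0.027, v=0.970874
Sum = 0.260209
NSP = 181425 * 0.260209
= 47208.4111


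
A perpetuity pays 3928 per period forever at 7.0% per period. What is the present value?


PV = PMT / i
= 3928 / 0.07
= 56114.2857


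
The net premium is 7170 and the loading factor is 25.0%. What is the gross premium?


Gross = net * (1 + loading)
= 7170 * (1 + 0.25)
= 7170 * 1.25
= 8962.5


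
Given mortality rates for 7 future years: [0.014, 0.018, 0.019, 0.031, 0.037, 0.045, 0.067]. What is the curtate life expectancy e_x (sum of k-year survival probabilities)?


e_x = sum_{k=1}^{n} k_p_x
k_p_x values:
  1_p_x = 0.986
  2_p_x = 0.968252
  3_p_x = 0.949855
  4_p_x = 0.92041
  5_p_x = 0.886355
  6_p_x = 0.846469
  7_p_x = 0.789755
e_x = 6.3471


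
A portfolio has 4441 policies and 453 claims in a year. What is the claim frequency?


frequency = claims / policies
= 453 / 4441
= 0.102


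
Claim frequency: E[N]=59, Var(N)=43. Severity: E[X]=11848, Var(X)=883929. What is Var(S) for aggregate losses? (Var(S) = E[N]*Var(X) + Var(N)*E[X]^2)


Var(S) = E[N]*Var(X) + Var(N)*E[X]^2
= 59*883929 + 43*11848^2
= 52151811 + 6036129472
= 6.0883e+09


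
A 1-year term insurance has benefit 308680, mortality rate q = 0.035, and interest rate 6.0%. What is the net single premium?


NSP = benefit * q * v
v = 1/(1+i) = 0.943396
NSP = 308680 * 0.035 * 0.943396
= 10192.2642


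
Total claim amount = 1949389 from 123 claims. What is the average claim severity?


severity = total / number
= 1949389 / 123
= 15848.6911


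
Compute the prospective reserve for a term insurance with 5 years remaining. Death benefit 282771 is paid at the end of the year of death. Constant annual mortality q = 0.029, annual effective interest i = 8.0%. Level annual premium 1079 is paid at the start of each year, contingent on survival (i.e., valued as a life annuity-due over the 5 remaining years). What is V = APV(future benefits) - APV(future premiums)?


v = 1/(1+i) = 0.925926
APV(future benefits) per unit = sum_{k=0}^{4} k_p_x * q * v^(k+1) = 0.109759
APV(future benefits) = 282771 * 0.109759 = 31036.5725
Life annuity-due factor ä_{x:5} = sum_{k=0}^{4} k_p_x * v^k = 4.087565
APV(future premiums) = 1079 * 4.087565 = 4410.4824
V = 31036.5725 - 4410.4824
= 26626.0902


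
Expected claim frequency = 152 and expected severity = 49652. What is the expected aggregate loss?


E[S] = E[N] * E[X]
= 152 * 49652
= 7.5471e+06


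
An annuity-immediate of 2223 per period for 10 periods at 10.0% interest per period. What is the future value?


FV = PMT * ((1+i)^n - 1) / i
= 2223 * ((1.1)^10 - 1) / 0.1
= 2223 * (2.593742 - 1) / 0.1
= 35428.8949


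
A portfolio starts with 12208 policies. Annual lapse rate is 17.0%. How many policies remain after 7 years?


remaining = initial * (1 - lapse)^years
= 12208 * (1 - 0.17)^7
= 12208 * 0.271361
= 3312.7691


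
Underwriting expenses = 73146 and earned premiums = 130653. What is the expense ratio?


Expense ratio = expenses / premiums
= 73146 / 130653
= 0.5598


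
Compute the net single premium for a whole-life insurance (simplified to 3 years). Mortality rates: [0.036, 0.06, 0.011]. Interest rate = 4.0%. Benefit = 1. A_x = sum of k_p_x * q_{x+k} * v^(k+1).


v = 0.961538
Year 0: k_p_x=1.0, q=0.036, term=0.034615
Year 1: k_p_x=0.964, q=0.06, term=0.053476
Year 2: k_p_x=0.90616, q=0.011, term=0.008861
A_x = 0.097
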